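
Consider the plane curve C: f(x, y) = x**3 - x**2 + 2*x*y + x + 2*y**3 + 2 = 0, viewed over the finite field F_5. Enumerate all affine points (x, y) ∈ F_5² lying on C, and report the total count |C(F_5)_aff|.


Affine F_5-points: {(0, 4), (3, 3), (3, 4)}; count = 3.

For each of the 25 pairs (x, y) ∈ F_5², evaluate f(x, y) mod 5. Record the zeros.
  x = 0: [0↦2, 1↦4, 2↦3, 3↦1, 4↦0]  zeros at y ∈ {4}
  x = 1: [0↦3, 1↦2, 2↦3, 3↦3, 4↦4]  zeros at y ∈ ∅
  x = 2: [0↦3, 1↦4, 2↦2, 3↦4, 4↦2]  zeros at y ∈ ∅
  x = 3: [0↦3, 1↦1, 2↦1, 3↦0, 4↦0]  zeros at y ∈ {3, 4}
  x = 4: [0↦4, 1↦4, 2↦1, 3↦2, 4↦4]  zeros at y ∈ ∅
Collecting zeros: affine points = {(0, 4), (3, 3), (3, 4)}.
Total count |C(F_5)_aff| = 3.


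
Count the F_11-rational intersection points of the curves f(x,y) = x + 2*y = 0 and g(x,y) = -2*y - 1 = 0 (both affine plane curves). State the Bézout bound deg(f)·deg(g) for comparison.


Common zeros: {(1, 5)}; count = 1; Bézout bound = 1.

deg(f) = 1, deg(g) = 1, so Bézout bound = 1.
Scan x ∈ F_11. For each x, list the y ∈ F_11 with f(x, y) ≡ 0 and those with g(x, y) ≡ 0 (mod 11); the common zeros in that column are the intersection.
  x = 0: f ≡ 0 at y ∈ {0}; g ≡ 0 at y ∈ {5}; common: ∅.
  x = 1: f ≡ 0 at y ∈ {5}; g ≡ 0 at y ∈ {5}; common: {5}.
  x = 2: f ≡ 0 at y ∈ {10}; g ≡ 0 at y ∈ {5}; common: ∅.
  x = 3: f ≡ 0 at y ∈ {4}; g ≡ 0 at y ∈ {5}; common: ∅.
  x = 4: f ≡ 0 at y ∈ {9}; g ≡ 0 at y ∈ {5}; common: ∅.
  x = 5: f ≡ 0 at y ∈ {3}; g ≡ 0 at y ∈ {5}; common: ∅.
  x = 6: f ≡ 0 at y ∈ {8}; g ≡ 0 at y ∈ {5}; common: ∅.
  x = 7: f ≡ 0 at y ∈ {2}; g ≡ 0 at y ∈ {5}; common: ∅.
  x = 8: f ≡ 0 at y ∈ {7}; g ≡ 0 at y ∈ {5}; common: ∅.
  x = 9: f ≡ 0 at y ∈ {1}; g ≡ 0 at y ∈ {5}; common: ∅.
  x = 10: f ≡ 0 at y ∈ {6}; g ≡ 0 at y ∈ {5}; common: ∅.
Collecting: common zeros = {(1, 5)}, so the count is 1.
Comparison with the Bézout bound: 1 ≤ 1 = deg(f)·deg(g), as expected for curves with no common component (the bound is attained).


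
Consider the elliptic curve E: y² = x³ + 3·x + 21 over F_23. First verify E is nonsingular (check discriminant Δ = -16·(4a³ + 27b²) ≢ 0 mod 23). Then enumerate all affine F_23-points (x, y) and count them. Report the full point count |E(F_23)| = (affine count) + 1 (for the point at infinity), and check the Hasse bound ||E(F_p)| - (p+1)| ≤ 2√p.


Affine points = {(1, 5), (1, 18), (2, 9), (2, 14), (5, 0), (6, 5), (6, 18), (9, 8), (9, 15), (10, 4), (10, 19), (13, 7), (13, 16), (14, 1), (14, 22), (16, 5), (16, 18), (20, 10), (20, 13)}; affine count = 19; |E(F_23)| = 20.

Discriminant check: Δ ∝ 4a³ + 27b² = 4·3³ + 27·21² = 4·27 + 27·441 ≡ 9 (mod 23). Nonzero ⇒ E is nonsingular.
For each x ∈ F_23, compute rhs = x³ + 3·x + 21 mod 23, then count y ∈ F_23 with y² ≡ rhs.
  x = 0: rhs = 21, matching y values: none (0 points).
  x = 1: rhs = 2, matching y values: 5, 18 (2 points).
  x = 2: rhs = 12, matching y values: 9, 14 (2 points).
  x = 3: rhs = 11, matching y values: none (0 points).
  x = 4: rhs = 5, matching y values: none (0 points).
  x = 5: rhs = 0, matching y values: 0 (1 points).
  x = 6: rhs = 2, matching y values: 5, 18 (2 points).
  x = 7: rhs = 17, matching y values: none (0 points).
  x = 8: rhs = 5, matching y values: none (0 points).
  x = 9: rhs = 18, matching y values: 8, 15 (2 points).
  x = 10: rhs = 16, matching y values: 4, 19 (2 points).
  x = 11: rhs = 5, matching y values: none (0 points).
  x = 12: rhs = 14, matching y values: none (0 points).
  x = 13: rhs = 3, matching y values: 7, 16 (2 points).
  x = 14: rhs = 1, matching y values: 1, 22 (2 points).
  x = 15: rhs = 14, matching y values: none (0 points).
  x = 16: rhs = 2, matching y values: 5, 18 (2 points).
  x = 17: rhs = 17, matching y values: none (0 points).
  x = 18: rhs = 19, matching y values: none (0 points).
  x = 19: rhs = 14, matching y values: none (0 points).
  x = 20: rhs = 8, matching y values: 10, 13 (2 points).
  x = 21: rhs = 7, matching y values: none (0 points).
  x = 22: rhs = 17, matching y values: none (0 points).
Total affine count: 19.
Full point count |E(F_23)| = 19 + 1 = 20.
Hasse bound: |20 − (23+1)| = |-4| = 4 ≤ 2√23 ≈ 9.5917 ✓.


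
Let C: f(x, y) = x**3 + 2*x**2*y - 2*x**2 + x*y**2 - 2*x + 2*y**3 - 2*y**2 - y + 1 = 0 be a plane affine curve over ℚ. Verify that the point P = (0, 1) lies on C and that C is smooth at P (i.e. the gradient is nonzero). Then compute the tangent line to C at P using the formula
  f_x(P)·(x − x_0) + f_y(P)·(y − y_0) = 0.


Tangent line at P: -x + y - 1 = 0.

Step 1: f(0, 1) = 0, so P lies on C.
Step 2: partial derivatives
  f_x(x, y) = 3*x**2 + 4*x*y - 4*x + y**2 - 2, f_y(x, y) = 2*x**2 + 2*x*y + 6*y**2 - 4*y - 1.
  f_x(P) = -1, f_y(P) = 1 (gradient nonzero, so P is smooth).
Step 3: tangent line at P: -1·(x − 0) + 1·(y − 1) = 0.
Expanding: -x + y - 1 = 0.


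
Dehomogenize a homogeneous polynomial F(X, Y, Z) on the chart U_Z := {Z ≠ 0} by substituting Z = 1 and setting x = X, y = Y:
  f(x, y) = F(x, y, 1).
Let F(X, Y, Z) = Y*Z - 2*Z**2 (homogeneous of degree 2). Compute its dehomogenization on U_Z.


f(x, y) = y - 2

On U_Z we set Z = 1. Each monomial c·X^i·Y^j·Z^k in F becomes c·x^i·y^j·1^k = c·x^i·y^j.
Substituting Z = 1: F(X, Y, 1) = y - 2.
Note: deg(f) ≤ deg(F) = 2; strict inequality happens when F is divisible by Z (lost terms).


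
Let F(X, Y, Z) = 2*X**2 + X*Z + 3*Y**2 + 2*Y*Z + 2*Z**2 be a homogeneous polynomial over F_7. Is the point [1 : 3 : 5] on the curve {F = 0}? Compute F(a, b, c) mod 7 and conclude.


F(1,3,5) ≡ 2 (mod 7); P is NOT on the curve.

Evaluate F(1, 3, 5) term-by-term (mod 7).
  2*X**2 ↦ 2·1·1·1 = 2
  X*Z ↦ 1·1·1·5 = 5
  3*Y**2 ↦ 3·1·9·1 = 27
  2*Y*Z ↦ 2·1·3·5 = 30
  2*Z**2 ↦ 2·1·1·25 = 50
Sum: F(1, 3, 5) = (2) + (5) + (27) + (30) + (50) = 114.
Reducing mod 7: 114 ≡ 2 (mod 7).
Since F(a, b, c) ≡ 2 ≠ 0 (mod 7), P does NOT lie on the curve.


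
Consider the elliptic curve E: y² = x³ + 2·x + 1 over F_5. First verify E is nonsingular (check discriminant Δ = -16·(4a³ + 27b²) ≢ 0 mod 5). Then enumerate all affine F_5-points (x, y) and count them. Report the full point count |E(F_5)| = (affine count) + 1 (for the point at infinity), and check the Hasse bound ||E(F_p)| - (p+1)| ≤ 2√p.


Affine points = {(0, 1), (0, 4), (1, 2), (1, 3), (3, 2), (3, 3)}; affine count = 6; |E(F_5)| = 7.

Discriminant check: Δ ∝ 4a³ + 27b² = 4·2³ + 27·1² = 4·8 + 27·1 ≡ 4 (mod 5). Nonzero ⇒ E is nonsingular.
For each x ∈ F_5, compute rhs = x³ + 2·x + 1 mod 5, then count y ∈ F_5 with y² ≡ rhs.
  x = 0: rhs = 1, matching y values: 1, 4 (2 points).
  x = 1: rhs = 4, matching y values: 2, 3 (2 points).
  x = 2: rhs = 3, matching y values: none (0 points).
  x = 3: rhs = 4, matching y values: 2, 3 (2 points).
  x = 4: rhs = 3, matching y values: none (0 points).
Total affine count: 6.
Full point count |E(F_5)| = 6 + 1 = 7.
Hasse bound: |7 − (5+1)| = |1| = 1 ≤ 2√5 ≈ 4.4721 ✓.


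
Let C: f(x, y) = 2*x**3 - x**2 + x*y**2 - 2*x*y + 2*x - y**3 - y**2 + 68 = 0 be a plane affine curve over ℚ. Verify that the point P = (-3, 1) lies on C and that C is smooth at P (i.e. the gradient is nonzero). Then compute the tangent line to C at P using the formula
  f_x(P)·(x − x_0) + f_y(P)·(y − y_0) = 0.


Tangent line at P: 61*x - 5*y + 188 = 0.

Step 1: f(-3, 1) = 0, so P lies on C.
Step 2: partial derivatives
  f_x(x, y) = 6*x**2 - 2*x + y**2 - 2*y + 2, f_y(x, y) = 2*x*y - 2*x - 3*y**2 - 2*y.
  f_x(P) = 61, f_y(P) = -5 (gradient nonzero, so P is smooth).
Step 3: tangent line at P: 61·(x − -3) + -5·(y − 1) = 0.
Expanding: 61*x - 5*y + 188 = 0.


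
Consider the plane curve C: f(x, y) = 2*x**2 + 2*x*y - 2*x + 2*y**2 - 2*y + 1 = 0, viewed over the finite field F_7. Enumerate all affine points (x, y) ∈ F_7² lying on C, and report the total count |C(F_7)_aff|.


Affine F_7-points: {(4, 5), (4, 6), (5, 4), (5, 6), (6, 4), (6, 5)}; count = 6.

For each of the 49 pairs (x, y) ∈ F_7², evaluate f(x, y) mod 7. Record the zeros.
  x = 0: [0↦1, 1↦1, 2↦5, 3↦6, 4↦4, 5↦6, 6↦5]  zeros at y ∈ ∅
  x = 1: [0↦1, 1↦3, 2↦2, 3↦5, 4↦5, 5↦2, 6↦3]  zeros at y ∈ ∅
  x = 2: [0↦5, 1↦2, 2↦3, 3↦1, 4↦3, 5↦2, 6↦5]  zeros at y ∈ ∅
  x = 3: [0↦6, 1↦5, 2↦1, 3↦1, 4↦5, 5↦6, 6↦4]  zeros at y ∈ ∅
  x = 4: [0↦4, 1↦5, 2↦3, 3↦5, 4↦4, 5↦0, 6↦0]  zeros at y ∈ {5, 6}
  x = 5: [0↦6, 1↦2, 2↦2, 3↦6, 4↦0, 5↦5, 6↦0]  zeros at y ∈ {4, 6}
  x = 6: [0↦5, 1↦3, 2↦5, 3↦4, 4↦0, 5↦0, 6↦4]  zeros at y ∈ {4, 5}
Collecting zeros: affine points = {(4, 5), (4, 6), (5, 4), (5, 6), (6, 4), (6, 5)}.
Total count |C(F_7)_aff| = 6.


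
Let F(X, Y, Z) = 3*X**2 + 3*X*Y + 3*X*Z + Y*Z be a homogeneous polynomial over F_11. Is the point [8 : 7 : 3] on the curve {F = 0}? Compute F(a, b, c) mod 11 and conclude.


F(8,7,3) ≡ 2 (mod 11); P is NOT on the curve.

Evaluate F(8, 7, 3) term-by-term (mod 11).
  3*X**2 ↦ 3·64·1·1 = 192
  3*X*Y ↦ 3·8·7·1 = 168
  3*X*Z ↦ 3·8·1·3 = 72
  Y*Z ↦ 1·1·7·3 = 21
Sum: F(8, 7, 3) = (192) + (168) + (72) + (21) = 453.
Reducing mod 11: 453 ≡ 2 (mod 11).
Since F(a, b, c) ≡ 2 ≠ 0 (mod 11), P does NOT lie on the curve.


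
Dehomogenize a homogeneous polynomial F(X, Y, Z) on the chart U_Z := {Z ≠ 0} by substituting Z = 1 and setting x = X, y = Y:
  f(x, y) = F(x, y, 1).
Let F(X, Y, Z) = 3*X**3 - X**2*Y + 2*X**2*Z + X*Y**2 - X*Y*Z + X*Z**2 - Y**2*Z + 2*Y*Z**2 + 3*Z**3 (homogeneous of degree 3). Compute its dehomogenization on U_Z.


f(x, y) = 3*x**3 - x**2*y + 2*x**2 + x*y**2 - x*y + x - y**2 + 2*y + 3

On U_Z we set Z = 1. Each monomial c·X^i·Y^j·Z^k in F becomes c·x^i·y^j·1^k = c·x^i·y^j.
Substituting Z = 1: F(X, Y, 1) = 3*x**3 - x**2*y + 2*x**2 + x*y**2 - x*y + x - y**2 + 2*y + 3.
Note: deg(f) ≤ deg(F) = 3; strict inequality happens when F is divisible by Z (lost terms).


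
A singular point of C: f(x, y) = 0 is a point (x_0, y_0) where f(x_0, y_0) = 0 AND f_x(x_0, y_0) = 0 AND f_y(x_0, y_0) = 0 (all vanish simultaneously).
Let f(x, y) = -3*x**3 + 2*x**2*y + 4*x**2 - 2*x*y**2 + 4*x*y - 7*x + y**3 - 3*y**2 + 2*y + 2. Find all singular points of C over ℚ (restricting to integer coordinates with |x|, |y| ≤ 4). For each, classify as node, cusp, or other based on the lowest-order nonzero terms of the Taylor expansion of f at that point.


Singular points: {(1, 2)}; classification: node.

Compute partial derivatives:
  f_x = -9*x**2 + 4*x*y + 8*x - 2*y**2 + 4*y - 7.
  f_y = 2*x**2 - 4*x*y + 4*x + 3*y**2 - 6*y + 2.
Scan x_0 ∈ {−4, ..., 4}. For each x_0, f_y(x_0, y) is a polynomial in y; find its integer roots y ∈ {−4, ..., 4}, then test f_x and f at those candidates.
  x = -4: f_y(-4, y) = 3*y**2 + 10*y + 18; no integer root y with |y| ≤ 4.
  x = -3: f_y(-3, y) = 3*y**2 + 6*y + 8; no integer root y with |y| ≤ 4.
  x = -2: f_y(-2, y) = 3*y**2 + 2*y + 2; no integer root y with |y| ≤ 4.
  x = -1: f_y(-1, y) = 3*y**2 - 2*y; vanishes at y ∈ {0}. (-1, 0): f_x = -24 ≠ 0.
  x = 0: f_y(0, y) = 3*y**2 - 6*y + 2; no integer root y with |y| ≤ 4.
  x = 1: f_y(1, y) = 3*y**2 - 10*y + 8; vanishes at y ∈ {2}. (1, 2): f_x = 0, f = 0 — SINGULAR.
  x = 2: f_y(2, y) = 3*y**2 - 14*y + 18; no integer root y with |y| ≤ 4.
  x = 3: f_y(3, y) = 3*y**2 - 18*y + 32; no integer root y with |y| ≤ 4.
  x = 4: f_y(4, y) = 3*y**2 - 22*y + 50; no integer root y with |y| ≤ 4.
Only singular point on the grid: (1, 2).
Classify: substitute x = 1 + u, y = 2 + v and expand: f = -3*u**3 + 2*u**2*v - u**2 - 2*u*v**2 + v**3 + v**2.
No constant or linear terms (consistent with a singular point). Quadratic part: -u**2 + v**2. Cubic part: -3*u**3 + 2*u**2*v - 2*u*v**2 + v**3.
The quadratic part v**2 - u**2 = (v − u)(v + u) splits into two distinct linear factors, so there are two distinct tangent lines y − 2 = ±(x − 1) — this is a node (ordinary double point).
Classification: node.


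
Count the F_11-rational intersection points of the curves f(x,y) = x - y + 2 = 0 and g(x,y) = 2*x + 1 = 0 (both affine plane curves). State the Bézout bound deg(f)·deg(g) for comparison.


Common zeros: {(5, 7)}; count = 1; Bézout bound = 1.

deg(f) = 1, deg(g) = 1, so Bézout bound = 1.
Scan x ∈ F_11. For each x, list the y ∈ F_11 with f(x, y) ≡ 0 and those with g(x, y) ≡ 0 (mod 11); the common zeros in that column are the intersection.
  x = 0: f ≡ 0 at y ∈ {2}; g ≡ 0 at y ∈ ∅; common: ∅.
  x = 1: f ≡ 0 at y ∈ {3}; g ≡ 0 at y ∈ ∅; common: ∅.
  x = 2: f ≡ 0 at y ∈ {4}; g ≡ 0 at y ∈ ∅; common: ∅.
  x = 3: f ≡ 0 at y ∈ {5}; g ≡ 0 at y ∈ ∅; common: ∅.
  x = 4: f ≡ 0 at y ∈ {6}; g ≡ 0 at y ∈ ∅; common: ∅.
  x = 5: f ≡ 0 at y ∈ {7}; g ≡ 0 at y ∈ {0, 1, 2, 3, 4, 5, 6, 7, 8, 9, 10}; common: {7}.
  x = 6: f ≡ 0 at y ∈ {8}; g ≡ 0 at y ∈ ∅; common: ∅.
  x = 7: f ≡ 0 at y ∈ {9}; g ≡ 0 at y ∈ ∅; common: ∅.
  x = 8: f ≡ 0 at y ∈ {10}; g ≡ 0 at y ∈ ∅; common: ∅.
  x = 9: f ≡ 0 at y ∈ {0}; g ≡ 0 at y ∈ ∅; common: ∅.
  x = 10: f ≡ 0 at y ∈ {1}; g ≡ 0 at y ∈ ∅; common: ∅.
Collecting: common zeros = {(5, 7)}, so the count is 1.
Comparison with the Bézout bound: 1 ≤ 1 = deg(f)·deg(g), as expected for curves with no common component (the bound is attained).


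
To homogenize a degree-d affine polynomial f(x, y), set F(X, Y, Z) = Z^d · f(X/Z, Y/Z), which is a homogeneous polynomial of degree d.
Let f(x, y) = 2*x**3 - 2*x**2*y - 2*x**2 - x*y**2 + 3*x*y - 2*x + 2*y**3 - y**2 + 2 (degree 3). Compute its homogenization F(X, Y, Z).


F(X, Y, Z) = 2*X**3 - 2*X**2*Y - 2*X**2*Z - X*Y**2 + 3*X*Y*Z - 2*X*Z**2 + 2*Y**3 - Y**2*Z + 2*Z**3

deg(f) = 3.
Substitute x = X/Z, y = Y/Z into f, then multiply by Z^3.
  monomial 2·x^3·y^0 ↦ 2·X^3·Y^0·Z^0.
  monomial -2·x^2·y^1 ↦ -2·X^2·Y^1·Z^0.
  monomial -2·x^2·y^0 ↦ -2·X^2·Y^0·Z^1.
  monomial -1·x^1·y^2 ↦ -1·X^1·Y^2·Z^0.
  monomial 3·x^1·y^1 ↦ 3·X^1·Y^1·Z^1.
  monomial -2·x^1·y^0 ↦ -2·X^1·Y^0·Z^2.
  monomial 2·x^0·y^3 ↦ 2·X^0·Y^3·Z^0.
  monomial -1·x^0·y^2 ↦ -1·X^0·Y^2·Z^1.
  monomial 2·x^0·y^0 ↦ 2·X^0·Y^0·Z^3.
Collecting: F(X, Y, Z) = 2*X**3 - 2*X**2*Y - 2*X**2*Z - X*Y**2 + 3*X*Y*Z - 2*X*Z**2 + 2*Y**3 - Y**2*Z + 2*Z**3.


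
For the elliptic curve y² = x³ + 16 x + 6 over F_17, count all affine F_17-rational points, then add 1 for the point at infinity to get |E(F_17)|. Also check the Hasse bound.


Affine points = {(3, 8), (3, 9), (4, 7), (4, 10), (7, 6), (7, 11), (8, 0), (11, 0), (14, 4), (14, 13), (15, 0)}; affine count = 11; |E(F_17)| = 12.

Discriminant check: Δ ∝ 4a³ + 27b² = 4·16³ + 27·6² = 4·4096 + 27·36 ≡ 16 (mod 17). Nonzero ⇒ E is nonsingular.
For each x ∈ F_17, compute rhs = x³ + 16·x + 6 mod 17, then count y ∈ F_17 with y² ≡ rhs.
  x = 0: rhs = 6, matching y values: none (0 points).
  x = 1: rhs = 6, matching y values: none (0 points).
  x = 2: rhs = 12, matching y values: none (0 points).
  x = 3: rhs = 13, matching y values: 8, 9 (2 points).
  x = 4: rhs = 15, matching y values: 7, 10 (2 points).
  x = 5: rhs = 7, matching y values: none (0 points).
  x = 6: rhs = 12, matching y values: none (0 points).
  x = 7: rhs = 2, matching y values: 6, 11 (2 points).
  x = 8: rhs = 0, matching y values: 0 (1 points).
  x = 9: rhs = 12, matching y values: none (0 points).
  x = 10: rhs = 10, matching y values: none (0 points).
  x = 11: rhs = 0, matching y values: 0 (1 points).
  x = 12: rhs = 5, matching y values: none (0 points).
  x = 13: rhs = 14, matching y values: none (0 points).
  x = 14: rhs = 16, matching y values: 4, 13 (2 points).
  x = 15: rhs = 0, matching y values: 0 (1 points).
  x = 16: rhs = 6, matching y values: none (0 points).
Total affine count: 11.
Full point count |E(F_17)| = 11 + 1 = 12.
Hasse bound: |12 − (17+1)| = |-6| = 6 ≤ 2√17 ≈ 8.2462 ✓.


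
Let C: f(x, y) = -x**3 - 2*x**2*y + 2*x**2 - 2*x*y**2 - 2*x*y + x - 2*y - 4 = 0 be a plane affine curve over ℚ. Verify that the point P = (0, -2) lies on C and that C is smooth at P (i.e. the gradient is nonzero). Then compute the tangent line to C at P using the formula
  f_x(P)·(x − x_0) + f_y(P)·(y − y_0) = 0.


Tangent line at P: -3*x - 2*y - 4 = 0.

Step 1: f(0, -2) = 0, so P lies on C.
Step 2: partial derivatives
  f_x(x, y) = -3*x**2 - 4*x*y + 4*x - 2*y**2 - 2*y + 1, f_y(x, y) = -2*x**2 - 4*x*y - 2*x - 2.
  f_x(P) = -3, f_y(P) = -2 (gradient nonzero, so P is smooth).
Step 3: tangent line at P: -3·(x − 0) + -2·(y − -2) = 0.
Expanding: -3*x - 2*y - 4 = 0.


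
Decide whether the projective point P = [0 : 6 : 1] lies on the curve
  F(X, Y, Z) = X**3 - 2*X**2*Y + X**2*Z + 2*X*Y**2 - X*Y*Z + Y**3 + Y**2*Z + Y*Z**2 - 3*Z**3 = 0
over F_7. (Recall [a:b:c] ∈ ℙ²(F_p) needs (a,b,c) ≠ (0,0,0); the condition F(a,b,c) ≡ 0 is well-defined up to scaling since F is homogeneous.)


F(0,6,1) ≡ 3 (mod 7); P is NOT on the curve.

Evaluate F(0, 6, 1) term-by-term (mod 7).
  X**3 ↦ 1·0·1·1 = 0
  -2*X**2*Y ↦ -2·0·6·1 = 0
  X**2*Z ↦ 1·0·1·1 = 0
  2*X*Y**2 ↦ 2·0·36·1 = 0
  -X*Y*Z ↦ -1·0·6·1 = 0
  Y**3 ↦ 1·1·216·1 = 216
  Y**2*Z ↦ 1·1·36·1 = 36
  Y*Z**2 ↦ 1·1·6·1 = 6
  -3*Z**3 ↦ -3·1·1·1 = -3
Sum: F(0, 6, 1) = (0) + (0) + (0) + (0) + (0) + (216) + (36) + (6) + (-3) = 255.
Reducing mod 7: 255 ≡ 3 (mod 7).
Since F(a, b, c) ≡ 3 ≠ 0 (mod 7), P does NOT lie on the curve.


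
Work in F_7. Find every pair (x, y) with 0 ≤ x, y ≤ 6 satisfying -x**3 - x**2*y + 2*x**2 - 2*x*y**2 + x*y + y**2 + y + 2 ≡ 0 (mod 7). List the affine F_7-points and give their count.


Affine F_7-points: {(0, 3), (2, 3), (2, 6), (3, 0), (3, 6), (4, 3), (5, 2), (5, 6), (6, 1), (6, 4)}; count = 10.

For each of the 49 pairs (x, y) ∈ F_7², evaluate f(x, y) mod 7. Record the zeros.
  x = 0: [0↦2, 1↦4, 2↦1, 3↦0, 4↦1, 5↦4, 6↦2]  zeros at y ∈ {3}
  x = 1: [0↦3, 1↦3, 2↦1, 3↦4, 4↦5, 5↦4, 6↦1]  zeros at y ∈ ∅
  x = 2: [0↦2, 1↦5, 2↦2, 3↦0, 4↦6, 5↦6, 6↦0]  zeros at y ∈ {3, 6}
  x = 3: [0↦0, 1↦4, 2↦5, 3↦3, 4↦5, 5↦4, 6↦0]  zeros at y ∈ {0, 6}
  x = 4: [0↦5, 1↦1, 2↦4, 3↦0, 4↦3, 5↦6, 6↦2]  zeros at y ∈ {3}
  x = 5: [0↦4, 1↦4, 2↦0, 3↦6, 4↦1, 5↦6, 6↦0]  zeros at y ∈ {2, 6}
  x = 6: [0↦5, 1↦0, 2↦1, 3↦1, 4↦0, 5↦5, 6↦2]  zeros at y ∈ {1, 4}
Collecting zeros: affine points = {(0, 3), (2, 3), (2, 6), (3, 0), (3, 6), (4, 3), (5, 2), (5, 6), (6, 1), (6, 4)}.
Total count |C(F_7)_aff| = 10.


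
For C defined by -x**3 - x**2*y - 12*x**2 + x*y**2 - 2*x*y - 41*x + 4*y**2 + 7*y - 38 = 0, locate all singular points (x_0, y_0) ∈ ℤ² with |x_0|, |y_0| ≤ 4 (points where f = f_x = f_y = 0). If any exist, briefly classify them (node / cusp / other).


Singular points: {(-3, -2)}; classification: node.

Compute partial derivatives:
  f_x = -3*x**2 - 2*x*y - 24*x + y**2 - 2*y - 41.
  f_y = -x**2 + 2*x*y - 2*x + 8*y + 7.
Scan x_0 ∈ {−4, ..., 4}. For each x_0, f_y(x_0, y) is a polynomial in y; find its integer roots y ∈ {−4, ..., 4}, then test f_x and f at those candidates.
  x = -4: f_y(-4, y) = -1; no integer root y with |y| ≤ 4.
  x = -3: f_y(-3, y) = 2*y + 4; vanishes at y ∈ {-2}. (-3, -2): f_x = 0, f = 0 — SINGULAR.
  x = -2: f_y(-2, y) = 4*y + 7; no integer root y with |y| ≤ 4.
  x = -1: f_y(-1, y) = 6*y + 8; no integer root y with |y| ≤ 4.
  x = 0: f_y(0, y) = 8*y + 7; no integer root y with |y| ≤ 4.
  x = 1: f_y(1, y) = 10*y + 4; no integer root y with |y| ≤ 4.
  x = 2: f_y(2, y) = 12*y - 1; no integer root y with |y| ≤ 4.
  x = 3: f_y(3, y) = 14*y - 8; no integer root y with |y| ≤ 4.
  x = 4: f_y(4, y) = 16*y - 17; no integer root y with |y| ≤ 4.
Only singular point on the grid: (-3, -2).
Classify: substitute x = -3 + u, y = -2 + v and expand: f = -u**3 - u**2*v - u**2 + u*v**2 + v**2.
No constant or linear terms (consistent with a singular point). Quadratic part: -u**2 + v**2. Cubic part: -u**3 - u**2*v + u*v**2.
The quadratic part v**2 - u**2 = (v − u)(v + u) splits into two distinct linear factors, so there are two distinct tangent lines y − -2 = ±(x − -3) — this is a node (ordinary double point).
Classification: node.


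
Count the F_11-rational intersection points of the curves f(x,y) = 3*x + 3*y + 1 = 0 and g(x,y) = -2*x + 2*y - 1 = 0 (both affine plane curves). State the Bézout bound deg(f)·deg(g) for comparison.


Common zeros: {(6, 1)}; count = 1; Bézout bound = 1.

deg(f) = 1, deg(g) = 1, so Bézout bound = 1.
Scan x ∈ F_11. For each x, list the y ∈ F_11 with f(x, y) ≡ 0 and those with g(x, y) ≡ 0 (mod 11); the common zeros in that column are the intersection.
  x = 0: f ≡ 0 at y ∈ {7}; g ≡ 0 at y ∈ {6}; common: ∅.
  x = 1: f ≡ 0 at y ∈ {6}; g ≡ 0 at y ∈ {7}; common: ∅.
  x = 2: f ≡ 0 at y ∈ {5}; g ≡ 0 at y ∈ {8}; common: ∅.
  x = 3: f ≡ 0 at y ∈ {4}; g ≡ 0 at y ∈ {9}; common: ∅.
  x = 4: f ≡ 0 at y ∈ {3}; g ≡ 0 at y ∈ {10}; common: ∅.
  x = 5: f ≡ 0 at y ∈ {2}; g ≡ 0 at y ∈ {0}; common: ∅.
  x = 6: f ≡ 0 at y ∈ {1}; g ≡ 0 at y ∈ {1}; common: {1}.
  x = 7: f ≡ 0 at y ∈ {0}; g ≡ 0 at y ∈ {2}; common: ∅.
  x = 8: f ≡ 0 at y ∈ {10}; g ≡ 0 at y ∈ {3}; common: ∅.
  x = 9: f ≡ 0 at y ∈ {9}; g ≡ 0 at y ∈ {4}; common: ∅.
  x = 10: f ≡ 0 at y ∈ {8}; g ≡ 0 at y ∈ {5}; common: ∅.
Collecting: common zeros = {(6, 1)}, so the count is 1.
Comparison with the Bézout bound: 1 ≤ 1 = deg(f)·deg(g), as expected for curves with no common component (the bound is attained).


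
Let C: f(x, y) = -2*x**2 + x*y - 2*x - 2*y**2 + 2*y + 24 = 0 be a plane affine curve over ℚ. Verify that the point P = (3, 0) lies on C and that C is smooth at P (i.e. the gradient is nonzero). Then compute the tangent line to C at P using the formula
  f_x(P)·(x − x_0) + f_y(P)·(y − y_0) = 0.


Tangent line at P: -14*x + 5*y + 42 = 0.

Step 1: f(3, 0) = 0, so P lies on C.
Step 2: partial derivatives
  f_x(x, y) = -4*x + y - 2, f_y(x, y) = x - 4*y + 2.
  f_x(P) = -14, f_y(P) = 5 (gradient nonzero, so P is smooth).
Step 3: tangent line at P: -14·(x − 3) + 5·(y − 0) = 0.
Expanding: -14*x + 5*y + 42 = 0.


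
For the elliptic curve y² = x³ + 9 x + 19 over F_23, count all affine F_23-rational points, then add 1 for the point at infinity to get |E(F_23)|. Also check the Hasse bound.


Affine points = {(1, 11), (1, 12), (3, 2), (3, 21), (4, 2), (4, 21), (6, 6), (6, 17), (9, 1), (9, 22), (11, 0), (16, 2), (16, 21), (17, 5), (17, 18), (21, 4), (21, 19), (22, 3), (22, 20)}; affine count = 19; |E(F_23)| = 20.

Discriminant check: Δ ∝ 4a³ + 27b² = 4·9³ + 27·19² = 4·729 + 27·361 ≡ 13 (mod 23). Nonzero ⇒ E is nonsingular.
For each x ∈ F_23, compute rhs = x³ + 9·x + 19 mod 23, then count y ∈ F_23 with y² ≡ rhs.
  x = 0: rhs = 19, matching y values: none (0 points).
  x = 1: rhs = 6, matching y values: 11, 12 (2 points).
  x = 2: rhs = 22, matching y values: none (0 points).
  x = 3: rhs = 4, matching y values: 2, 21 (2 points).
  x = 4: rhs = 4, matching y values: 2, 21 (2 points).
  x = 5: rhs = 5, matching y values: none (0 points).
  x = 6: rhs = 13, matching y values: 6, 17 (2 points).
  x = 7: rhs = 11, matching y values: none (0 points).
  x = 8: rhs = 5, matching y values: none (0 points).
  x = 9: rhs = 1, matching y values: 1, 22 (2 points).
  x = 10: rhs = 5, matching y values: none (0 points).
  x = 11: rhs = 0, matching y values: 0 (1 points).
  x = 12: rhs = 15, matching y values: none (0 points).
  x = 13: rhs = 10, matching y values: none (0 points).
  x = 14: rhs = 14, matching y values: none (0 points).
  x = 15: rhs = 10, matching y values: none (0 points).
  x = 16: rhs = 4, matching y values: 2, 21 (2 points).
  x = 17: rhs = 2, matching y values: 5, 18 (2 points).
  x = 18: rhs = 10, matching y values: none (0 points).
  x = 19: rhs = 11, matching y values: none (0 points).
  x = 20: rhs = 11, matching y values: none (0 points).
  x = 21: rhs = 16, matching y values: 4, 19 (2 points).
  x = 22: rhs = 9, matching y values: 3, 20 (2 points).
Total affine count: 19.
Full point count |E(F_23)| = 19 + 1 = 20.
Hasse bound: |20 − (23+1)| = |-4| = 4 ≤ 2√23 ≈ 9.5917 ✓.


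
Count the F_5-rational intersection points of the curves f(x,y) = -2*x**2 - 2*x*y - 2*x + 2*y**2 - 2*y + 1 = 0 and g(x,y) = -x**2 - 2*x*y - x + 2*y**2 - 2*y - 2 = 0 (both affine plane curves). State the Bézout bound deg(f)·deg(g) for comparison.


Common zeros: ∅; count = 0; Bézout bound = 4.

deg(f) = 2, deg(g) = 2, so Bézout bound = 4.
Scan x ∈ F_5. For each x, list the y ∈ F_5 with f(x, y) ≡ 0 and those with g(x, y) ≡ 0 (mod 5); the common zeros in that column are the intersection.
  x = 0: f ≡ 0 at y ∈ {2, 4}; g ≡ 0 at y ∈ {3}; common: ∅.
  x = 1: f ≡ 0 at y ∈ {1}; g ≡ 0 at y ∈ ∅; common: ∅.
  x = 2: f ≡ 0 at y ∈ {1, 2}; g ≡ 0 at y ∈ {4}; common: ∅.
  x = 3: f ≡ 0 at y ∈ ∅; g ≡ 0 at y ∈ {1, 3}; common: ∅.
  x = 4: f ≡ 0 at y ∈ ∅; g ≡ 0 at y ∈ {1, 4}; common: ∅.
Collecting: common zeros = ∅, so the count is 0.
Comparison with the Bézout bound: 0 ≤ 4 = deg(f)·deg(g), as expected for curves with no common component (the affine F_5-count falls short of the bound because intersections may lie at infinity, over extension fields, or carry multiplicity).


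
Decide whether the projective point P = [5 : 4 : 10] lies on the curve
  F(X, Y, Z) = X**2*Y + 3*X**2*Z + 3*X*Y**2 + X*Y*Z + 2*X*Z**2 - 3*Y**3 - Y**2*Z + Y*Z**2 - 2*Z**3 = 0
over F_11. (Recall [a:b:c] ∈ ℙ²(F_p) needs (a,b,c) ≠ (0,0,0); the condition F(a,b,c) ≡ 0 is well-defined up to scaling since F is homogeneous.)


F(5,4,10) ≡ 8 (mod 11); P is NOT on the curve.

Evaluate F(5, 4, 10) term-by-term (mod 11).
  X**2*Y ↦ 1·25·4·1 = 100
  3*X**2*Z ↦ 3·25·1·10 = 750
  3*X*Y**2 ↦ 3·5·16·1 = 240
  X*Y*Z ↦ 1·5·4·10 = 200
  2*X*Z**2 ↦ 2·5·1·100 = 1000
  -3*Y**3 ↦ -3·1·64·1 = -192
  -Y**2*Z ↦ -1·1·16·10 = -160
  Y*Z**2 ↦ 1·1·4·100 = 400
  -2*Z**3 ↦ -2·1·1·1000 = -2000
Sum: F(5, 4, 10) = (100) + (750) + (240) + (200) + (1000) + (-192) + (-160) + (400) + (-2000) = 338.
Reducing mod 11: 338 ≡ 8 (mod 11).
Since F(a, b, c) ≡ 8 ≠ 0 (mod 11), P does NOT lie on the curve.


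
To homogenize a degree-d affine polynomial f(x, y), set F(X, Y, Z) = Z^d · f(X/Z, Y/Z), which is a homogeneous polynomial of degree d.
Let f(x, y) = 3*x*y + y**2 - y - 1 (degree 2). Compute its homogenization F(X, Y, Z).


F(X, Y, Z) = 3*X*Y + Y**2 - Y*Z - Z**2

deg(f) = 2.
Substitute x = X/Z, y = Y/Z into f, then multiply by Z^2.
  monomial 3·x^1·y^1 ↦ 3·X^1·Y^1·Z^0.
  monomial 1·x^0·y^2 ↦ 1·X^0·Y^2·Z^0.
  monomial -1·x^0·y^1 ↦ -1·X^0·Y^1·Z^1.
  monomial -1·x^0·y^0 ↦ -1·X^0·Y^0·Z^2.
Collecting: F(X, Y, Z) = 3*X*Y + Y**2 - Y*Z - Z**2.


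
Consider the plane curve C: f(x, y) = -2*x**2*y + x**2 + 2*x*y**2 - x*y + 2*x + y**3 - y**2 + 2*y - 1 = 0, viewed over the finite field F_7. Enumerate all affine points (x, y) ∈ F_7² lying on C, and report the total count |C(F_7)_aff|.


Affine F_7-points: {(0, 2), (1, 3), (1, 5), (2, 0), (3, 0), (4, 4), (4, 6), (5, 2), (5, 5), (6, 6)}; count = 10.

For each of the 49 pairs (x, y) ∈ F_7², evaluate f(x, y) mod 7. Record the zeros.
  x = 0: [0↦6, 1↦1, 2↦0, 3↦2, 4↦6, 5↦4, 6↦2]  zeros at y ∈ {2}
  x = 1: [0↦2, 1↦3, 2↦5, 3↦0, 4↦1, 5↦0, 6↦3]  zeros at y ∈ {3, 5}
  x = 2: [0↦0, 1↦3, 2↦4, 3↦2, 4↦3, 5↦6, 6↦3]  zeros at y ∈ {0}
  x = 3: [0↦0, 1↦1, 2↦4, 3↦1, 4↦5, 5↦1, 6↦2]  zeros at y ∈ {0}
  x = 4: [0↦2, 1↦4, 2↦5, 3↦4, 4↦0, 5↦6, 6↦0]  zeros at y ∈ {4, 6}
  x = 5: [0↦6, 1↦5, 2↦0, 3↦4, 4↦2, 5↦0, 6↦4]  zeros at y ∈ {2, 5}
  x = 6: [0↦5, 1↦4, 2↦3, 3↦1, 4↦4, 5↦4, 6↦0]  zeros at y ∈ {6}
Collecting zeros: affine points = {(0, 2), (1, 3), (1, 5), (2, 0), (3, 0), (4, 4), (4, 6), (5, 2), (5, 5), (6, 6)}.
Total count |C(F_7)_aff| = 10.


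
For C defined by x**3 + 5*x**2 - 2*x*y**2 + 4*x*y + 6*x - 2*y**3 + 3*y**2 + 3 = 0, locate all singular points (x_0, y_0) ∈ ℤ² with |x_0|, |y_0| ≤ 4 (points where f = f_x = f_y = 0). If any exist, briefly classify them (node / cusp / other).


Singular points: {(-2, 1)}; classification: node.

Compute partial derivatives:
  f_x = 3*x**2 + 10*x - 2*y**2 + 4*y + 6.
  f_y = -4*x*y + 4*x - 6*y**2 + 6*y.
Scan x_0 ∈ {−4, ..., 4}. For each x_0, f_y(x_0, y) is a polynomial in y; find its integer roots y ∈ {−4, ..., 4}, then test f_x and f at those candidates.
  x = -4: f_y(-4, y) = -6*y**2 + 22*y - 16; vanishes at y ∈ {1}. (-4, 1): f_x = 16 ≠ 0.
  x = -3: f_y(-3, y) = -6*y**2 + 18*y - 12; vanishes at y ∈ {1, 2}. (-3, 1): f_x = 5 ≠ 0; (-3, 2): f_x = 3 ≠ 0.
  x = -2: f_y(-2, y) = -6*y**2 + 14*y - 8; vanishes at y ∈ {1}. (-2, 1): f_x = 0, f = 0 — SINGULAR.
  x = -1: f_y(-1, y) = -6*y**2 + 10*y - 4; vanishes at y ∈ {1}. (-1, 1): f_x = 1 ≠ 0.
  x = 0: f_y(0, y) = -6*y**2 + 6*y; vanishes at y ∈ {0, 1}. (0, 0): f_x = 6 ≠ 0; (0, 1): f_x = 8 ≠ 0.
  x = 1: f_y(1, y) = -6*y**2 + 2*y + 4; vanishes at y ∈ {1}. (1, 1): f_x = 21 ≠ 0.
  x = 2: f_y(2, y) = -6*y**2 - 2*y + 8; vanishes at y ∈ {1}. (2, 1): f_x = 40 ≠ 0.
  x = 3: f_y(3, y) = -6*y**2 - 6*y + 12; vanishes at y ∈ {-2, 1}. (3, -2): f_x = 47 ≠ 0; (3, 1): f_x = 65 ≠ 0.
  x = 4: f_y(4, y) = -6*y**2 - 10*y + 16; vanishes at y ∈ {1}. (4, 1): f_x = 96 ≠ 0.
Only singular point on the grid: (-2, 1).
Classify: substitute x = -2 + u, y = 1 + v and expand: f = u**3 - u**2 - 2*u*v**2 - 2*v**3 + v**2.
No constant or linear terms (consistent with a singular point). Quadratic part: -u**2 + v**2. Cubic part: u**3 - 2*u*v**2 - 2*v**3.
The quadratic part v**2 - u**2 = (v − u)(v + u) splits into two distinct linear factors, so there are two distinct tangent lines y − 1 = ±(x − -2) — this is a node (ordinary double point).
Classification: node.


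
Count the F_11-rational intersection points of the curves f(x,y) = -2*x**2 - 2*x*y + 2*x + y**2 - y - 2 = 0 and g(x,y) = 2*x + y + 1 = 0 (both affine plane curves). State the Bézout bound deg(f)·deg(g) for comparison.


Common zeros: {(0, 10), (2, 6)}; count = 2; Bézout bound = 2.

deg(f) = 2, deg(g) = 1, so Bézout bound = 2.
Scan x ∈ F_11. For each x, list the y ∈ F_11 with f(x, y) ≡ 0 and those with g(x, y) ≡ 0 (mod 11); the common zeros in that column are the intersection.
  x = 0: f ≡ 0 at y ∈ {2, 10}; g ≡ 0 at y ∈ {10}; common: {10}.
  x = 1: f ≡ 0 at y ∈ ∅; g ≡ 0 at y ∈ {8}; common: ∅.
  x = 2: f ≡ 0 at y ∈ {6, 10}; g ≡ 0 at y ∈ {6}; common: {6}.
  x = 3: f ≡ 0 at y ∈ ∅; g ≡ 0 at y ∈ {4}; common: ∅.
  x = 4: f ≡ 0 at y ∈ {3, 6}; g ≡ 0 at y ∈ {2}; common: ∅.
  x = 5: f ≡ 0 at y ∈ {3, 8}; g ≡ 0 at y ∈ {0}; common: ∅.
  x = 6: f ≡ 0 at y ∈ ∅; g ≡ 0 at y ∈ {9}; common: ∅.
  x = 7: f ≡ 0 at y ∈ ∅; g ≡ 0 at y ∈ {7}; common: ∅.
  x = 8: f ≡ 0 at y ∈ ∅; g ≡ 0 at y ∈ {5}; common: ∅.
  x = 9: f ≡ 0 at y ∈ ∅; g ≡ 0 at y ∈ {3}; common: ∅.
  x = 10: f ≡ 0 at y ∈ {2, 8}; g ≡ 0 at y ∈ {1}; common: ∅.
Collecting: common zeros = {(0, 10), (2, 6)}, so the count is 2.
Comparison with the Bézout bound: 2 ≤ 2 = deg(f)·deg(g), as expected for curves with no common component (the bound is attained).


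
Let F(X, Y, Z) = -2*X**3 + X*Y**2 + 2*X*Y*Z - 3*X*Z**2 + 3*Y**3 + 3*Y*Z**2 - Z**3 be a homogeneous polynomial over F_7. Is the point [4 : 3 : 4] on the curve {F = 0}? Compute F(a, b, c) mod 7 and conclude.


F(4,3,4) ≡ 1 (mod 7); P is NOT on the curve.

Evaluate F(4, 3, 4) term-by-term (mod 7).
  -2*X**3 ↦ -2·64·1·1 = -128
  X*Y**2 ↦ 1·4·9·1 = 36
  2*X*Y*Z ↦ 2·4·3·4 = 96
  -3*X*Z**2 ↦ -3·4·1·16 = -192
  3*Y**3 ↦ 3·1·27·1 = 81
  3*Y*Z**2 ↦ 3·1·3·16 = 144
  -Z**3 ↦ -1·1·1·64 = -64
Sum: F(4, 3, 4) = (-128) + (36) + (96) + (-192) + (81) + (144) + (-64) = -27.
Reducing mod 7: -27 ≡ 1 (mod 7).
Since F(a, b, c) ≡ 1 ≠ 0 (mod 7), P does NOT lie on the curve.


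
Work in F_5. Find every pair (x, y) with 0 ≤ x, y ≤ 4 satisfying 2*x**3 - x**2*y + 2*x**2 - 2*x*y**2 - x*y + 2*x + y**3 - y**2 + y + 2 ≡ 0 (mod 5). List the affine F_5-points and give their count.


Affine F_5-points: {(1, 1), (1, 3), (1, 4), (2, 0), (3, 0), (4, 0)}; count = 6.

For each of the 25 pairs (x, y) ∈ F_5², evaluate f(x, y) mod 5. Record the zeros.
  x = 0: [0↦2, 1↦3, 2↦3, 3↦3, 4↦4]  zeros at y ∈ ∅
  x = 1: [0↦3, 1↦0, 2↦2, 3↦0, 4↦0]  zeros at y ∈ {1, 3, 4}
  x = 2: [0↦0, 1↦1, 2↦3, 3↦2, 4↦4]  zeros at y ∈ {0}
  x = 3: [0↦0, 1↦3, 2↦3, 3↦1, 4↦3]  zeros at y ∈ {0}
  x = 4: [0↦0, 1↦3, 2↦4, 3↦4, 4↦4]  zeros at y ∈ {0}
Collecting zeros: affine points = {(1, 1), (1, 3), (1, 4), (2, 0), (3, 0), (4, 0)}.
Total count |C(F_5)_aff| = 6.


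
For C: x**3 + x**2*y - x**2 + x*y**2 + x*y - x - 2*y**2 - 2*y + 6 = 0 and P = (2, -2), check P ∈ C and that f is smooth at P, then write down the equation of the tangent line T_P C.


Tangent line at P: x + 4*y + 6 = 0.

Step 1: f(2, -2) = 0, so P lies on C.
Step 2: partial derivatives
  f_x(x, y) = 3*x**2 + 2*x*y - 2*x + y**2 + y - 1, f_y(x, y) = x**2 + 2*x*y + x - 4*y - 2.
  f_x(P) = 1, f_y(P) = 4 (gradient nonzero, so P is smooth).
Step 3: tangent line at P: 1·(x − 2) + 4·(y − -2) = 0.
Expanding: x + 4*y + 6 = 0.


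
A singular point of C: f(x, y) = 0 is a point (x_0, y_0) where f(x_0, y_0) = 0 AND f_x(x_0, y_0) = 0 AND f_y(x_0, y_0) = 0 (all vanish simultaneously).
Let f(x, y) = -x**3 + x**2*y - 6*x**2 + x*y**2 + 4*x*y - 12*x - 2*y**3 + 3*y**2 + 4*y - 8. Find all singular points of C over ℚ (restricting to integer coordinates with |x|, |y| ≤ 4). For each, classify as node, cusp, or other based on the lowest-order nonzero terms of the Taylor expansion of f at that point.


Singular points: {(-2, 0)}; classification: cusp.

Compute partial derivatives:
  f_x = -3*x**2 + 2*x*y - 12*x + y**2 + 4*y - 12.
  f_y = x**2 + 2*x*y + 4*x - 6*y**2 + 6*y + 4.
Scan x_0 ∈ {−4, ..., 4}. For each x_0, f_y(x_0, y) is a polynomial in y; find its integer roots y ∈ {−4, ..., 4}, then test f_x and f at those candidates.
  x = -4: f_y(-4, y) = -6*y**2 - 2*y + 4; vanishes at y ∈ {-1}. (-4, -1): f_x = -7 ≠ 0.
  x = -3: f_y(-3, y) = 1 - 6*y**2; no integer root y with |y| ≤ 4.
  x = -2: f_y(-2, y) = -6*y**2 + 2*y; vanishes at y ∈ {0}. (-2, 0): f_x = 0, f = 0 — SINGULAR.
  x = -1: f_y(-1, y) = -6*y**2 + 4*y + 1; no integer root y with |y| ≤ 4.
  x = 0: f_y(0, y) = -6*y**2 + 6*y + 4; no integer root y with |y| ≤ 4.
  x = 1: f_y(1, y) = -6*y**2 + 8*y + 9; no integer root y with |y| ≤ 4.
  x = 2: f_y(2, y) = -6*y**2 + 10*y + 16; vanishes at y ∈ {-1}. (2, -1): f_x = -55 ≠ 0.
  x = 3: f_y(3, y) = -6*y**2 + 12*y + 25; no integer root y with |y| ≤ 4.
  x = 4: f_y(4, y) = -6*y**2 + 14*y + 36; no integer root y with |y| ≤ 4.
Only singular point on the grid: (-2, 0).
Classify: substitute x = -2 + u, y = 0 + v and expand: f = -u**3 + u**2*v + u*v**2 - 2*v**3 + v**2.
No constant or linear terms (consistent with a singular point). Quadratic part: v**2. Cubic part: -u**3 + u**2*v + u*v**2 - 2*v**3.
The quadratic part v**2 is a perfect square, so there is a single (double) tangent line v = 0, i.e. y = 0. Restricting the cubic part to that line (v = 0) leaves -u**3 ≠ 0, so f is not divisible by v and the branch is v² ≈ u**3 to lowest order — this is a cusp.
Classification: cusp.


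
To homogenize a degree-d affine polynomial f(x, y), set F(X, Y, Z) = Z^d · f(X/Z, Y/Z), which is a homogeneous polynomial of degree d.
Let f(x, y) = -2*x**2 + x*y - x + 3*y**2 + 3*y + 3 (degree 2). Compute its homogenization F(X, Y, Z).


F(X, Y, Z) = -2*X**2 + X*Y - X*Z + 3*Y**2 + 3*Y*Z + 3*Z**2

deg(f) = 2.
Substitute x = X/Z, y = Y/Z into f, then multiply by Z^2.
  monomial -2·x^2·y^0 ↦ -2·X^2·Y^0·Z^0.
  monomial 1·x^1·y^1 ↦ 1·X^1·Y^1·Z^0.
  monomial -1·x^1·y^0 ↦ -1·X^1·Y^0·Z^1.
  monomial 3·x^0·y^2 ↦ 3·X^0·Y^2·Z^0.
  monomial 3·x^0·y^1 ↦ 3·X^0·Y^1·Z^1.
  monomial 3·x^0·y^0 ↦ 3·X^0·Y^0·Z^2.
Collecting: F(X, Y, Z) = -2*X**2 + X*Y - X*Z + 3*Y**2 + 3*Y*Z + 3*Z**2.


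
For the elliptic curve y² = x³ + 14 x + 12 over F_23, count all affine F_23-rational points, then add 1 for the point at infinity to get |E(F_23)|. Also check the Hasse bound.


Affine points = {(0, 9), (0, 14), (1, 2), (1, 21), (2, 5), (2, 18), (3, 9), (3, 14), (5, 0), (6, 6), (6, 17), (7, 4), (7, 19), (9, 4), (9, 19), (10, 5), (10, 18), (11, 5), (11, 18), (14, 10), (14, 13), (15, 3), (15, 20), (16, 10), (16, 13), (18, 1), (18, 22), (20, 9), (20, 14)}; affine count = 29; |E(F_23)| = 30.

Discriminant check: Δ ∝ 4a³ + 27b² = 4·14³ + 27·12² = 4·2744 + 27·144 ≡ 6 (mod 23). Nonzero ⇒ E is nonsingular.
For each x ∈ F_23, compute rhs = x³ + 14·x + 12 mod 23, then count y ∈ F_23 with y² ≡ rhs.
  x = 0: rhs = 12, matching y values: 9, 14 (2 points).
  x = 1: rhs = 4, matching y values: 2, 21 (2 points).
  x = 2: rhs = 2, matching y values: 5, 18 (2 points).
  x = 3: rhs = 12, matching y values: 9, 14 (2 points).
  x = 4: rhs = 17, matching y values: none (0 points).
  x = 5: rhs = 0, matching y values: 0 (1 points).
  x = 6: rhs = 13, matching y values: 6, 17 (2 points).
  x = 7: rhs = 16, matching y values: 4, 19 (2 points).
  x = 8: rhs = 15, matching y values: none (0 points).
  x = 9: rhs = 16, matching y values: 4, 19 (2 points).
  x = 10: rhs = 2, matching y values: 5, 18 (2 points).
  x = 11: rhs = 2, matching y values: 5, 18 (2 points).
  x = 12: rhs = 22, matching y values: none (0 points).
  x = 13: rhs = 22, matching y values: none (0 points).
  x = 14: rhs = 8, matching y values: 10, 13 (2 points).
  x = 15: rhs = 9, matching y values: 3, 20 (2 points).
  x = 16: rhs = 8, matching y values: 10, 13 (2 points).
  x = 17: rhs = 11, matching y values: none (0 points).
  x = 18: rhs = 1, matching y values: 1, 22 (2 points).
  x = 19: rhs = 7, matching y values: none (0 points).
  x = 20: rhs = 12, matching y values: 9, 14 (2 points).
  x = 21: rhs = 22, matching y values: none (0 points).
  x = 22: rhs = 20, matching y values: none (0 points).
Total affine count: 29.
Full point count |E(F_23)| = 29 + 1 = 30.
Hasse bound: |30 − (23+1)| = |6| = 6 ≤ 2√23 ≈ 9.5917 ✓.


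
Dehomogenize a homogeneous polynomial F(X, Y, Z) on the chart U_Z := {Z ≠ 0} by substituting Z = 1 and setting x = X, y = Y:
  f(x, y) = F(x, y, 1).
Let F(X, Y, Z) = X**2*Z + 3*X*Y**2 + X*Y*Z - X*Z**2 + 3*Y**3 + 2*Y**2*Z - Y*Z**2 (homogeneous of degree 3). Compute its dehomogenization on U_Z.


f(x, y) = x**2 + 3*x*y**2 + x*y - x + 3*y**3 + 2*y**2 - y

On U_Z we set Z = 1. Each monomial c·X^i·Y^j·Z^k in F becomes c·x^i·y^j·1^k = c·x^i·y^j.
Substituting Z = 1: F(X, Y, 1) = x**2 + 3*x*y**2 + x*y - x + 3*y**3 + 2*y**2 - y.
Note: deg(f) ≤ deg(F) = 3; strict inequality happens when F is divisible by Z (lost terms).


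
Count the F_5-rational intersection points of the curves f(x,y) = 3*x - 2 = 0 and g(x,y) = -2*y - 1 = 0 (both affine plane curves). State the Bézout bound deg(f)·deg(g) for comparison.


Common zeros: {(4, 2)}; count = 1; Bézout bound = 1.

deg(f) = 1, deg(g) = 1, so Bézout bound = 1.
Scan x ∈ F_5. For each x, list the y ∈ F_5 with f(x, y) ≡ 0 and those with g(x, y) ≡ 0 (mod 5); the common zeros in that column are the intersection.
  x = 0: f ≡ 0 at y ∈ ∅; g ≡ 0 at y ∈ {2}; common: ∅.
  x = 1: f ≡ 0 at y ∈ ∅; g ≡ 0 at y ∈ {2}; common: ∅.
  x = 2: f ≡ 0 at y ∈ ∅; g ≡ 0 at y ∈ {2}; common: ∅.
  x = 3: f ≡ 0 at y ∈ ∅; g ≡ 0 at y ∈ {2}; common: ∅.
  x = 4: f ≡ 0 at y ∈ {0, 1, 2, 3, 4}; g ≡ 0 at y ∈ {2}; common: {2}.
Collecting: common zeros = {(4, 2)}, so the count is 1.
Comparison with the Bézout bound: 1 ≤ 1 = deg(f)·deg(g), as expected for curves with no common component (the bound is attained).
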